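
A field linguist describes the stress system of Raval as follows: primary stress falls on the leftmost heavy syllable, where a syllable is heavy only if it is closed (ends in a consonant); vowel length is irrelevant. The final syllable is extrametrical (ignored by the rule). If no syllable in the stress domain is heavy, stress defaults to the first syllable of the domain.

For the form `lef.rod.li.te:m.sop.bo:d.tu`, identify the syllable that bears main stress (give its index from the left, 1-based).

The final syllable (7, tu) is extrametrical; the stress domain is syllables 1–6.
Weights: 1 lef H, 2 rod H, 3 li L, 4 te:m H, 5 sop H, 6 bo:d H.
Heavy syllables in the domain: 1, 2, 4, 5, 6. The leftmost is syllable 1 (lef).
Primary stress: syllable 1 → ˈlef.rod.li.te:m.sop.bo:d.tu.

1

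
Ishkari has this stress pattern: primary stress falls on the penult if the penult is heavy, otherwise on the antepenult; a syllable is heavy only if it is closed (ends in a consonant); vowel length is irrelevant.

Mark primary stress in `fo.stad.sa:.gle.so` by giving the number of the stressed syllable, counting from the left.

3

Weights: 3 sa: L, 4 gle L, 5 so L.
The penult (syllable 4, gle) is light, so stress falls on the antepenult (syllable 3, sa:).
Primary stress: syllable 3 → fo.stad.ˈsa:.gle.so.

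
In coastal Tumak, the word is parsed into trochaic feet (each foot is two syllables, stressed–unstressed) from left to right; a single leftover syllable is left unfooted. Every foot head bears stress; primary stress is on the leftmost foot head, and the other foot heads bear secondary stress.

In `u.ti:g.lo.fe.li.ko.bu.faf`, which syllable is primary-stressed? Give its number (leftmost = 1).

1

Parse left to right into trochaic (ˈσσ) feet: (ˈu.ti:g) (ˈlo.fe) (ˈli.ko) (ˈbu.faf).
Foot heads (stressed positions): 1, 3, 5, 7.
End Rule Leftmost: primary stress on the leftmost head = syllable 1.
Primary stress: syllable 1 → ˈu.ti:g.lo.fe.li.ko.bu.faf.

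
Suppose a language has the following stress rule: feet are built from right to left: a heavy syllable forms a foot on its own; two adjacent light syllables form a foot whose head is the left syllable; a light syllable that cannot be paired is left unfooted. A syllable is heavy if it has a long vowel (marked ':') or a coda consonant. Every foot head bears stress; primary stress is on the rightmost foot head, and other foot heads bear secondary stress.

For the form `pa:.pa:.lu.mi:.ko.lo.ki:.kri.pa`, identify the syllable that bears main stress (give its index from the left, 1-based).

8

Weights: 1 pa: H, 2 pa: H, 3 lu L, 4 mi: H, 5 ko L, 6 lo L, 7 ki: H, 8 kri L, 9 pa L.
Parse right to left (heavy = foot alone; LL = one foot; stranded L unfooted): (ˈpa:) (ˈpa:) lu (ˈmi:) (ˈko.lo) (ˈki:) (ˈkri.pa).
Foot heads: 1, 2, 4, 5, 7, 8.
Primary stress on the rightmost head = syllable 8.
Primary stress: syllable 8 → pa:.pa:.lu.mi:.ko.lo.ki:.ˈkri.pa.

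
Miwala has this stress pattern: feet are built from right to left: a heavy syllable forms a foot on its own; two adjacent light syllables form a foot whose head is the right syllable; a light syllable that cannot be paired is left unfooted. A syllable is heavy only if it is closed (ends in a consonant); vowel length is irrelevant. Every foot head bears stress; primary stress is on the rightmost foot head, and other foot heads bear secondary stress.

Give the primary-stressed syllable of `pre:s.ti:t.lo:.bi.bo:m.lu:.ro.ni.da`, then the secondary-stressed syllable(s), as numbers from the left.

Weights: 1 pre:s H, 2 ti:t H, 3 lo: L, 4 bi L, 5 bo:m H, 6 lu: L, 7 ro L, 8 ni L, 9 da L.
Parse right to left (heavy = foot alone; LL = one foot; stranded L unfooted): (ˈpre:s) (ˈti:t) (lo:.ˈbi) (ˈbo:m) (lu:.ˈro) (ni.ˈda).
Foot heads: 1, 2, 4, 5, 7, 9.
Primary stress on the rightmost head = syllable 9.
Secondary stress on 1, 2, 4, 5, 7: ˌpre:s.ˌti:t.lo:.ˌbi.ˌbo:m.lu:.ˌro.ni.ˈda.

primary 9, secondary 1, 2, 4, 5, 7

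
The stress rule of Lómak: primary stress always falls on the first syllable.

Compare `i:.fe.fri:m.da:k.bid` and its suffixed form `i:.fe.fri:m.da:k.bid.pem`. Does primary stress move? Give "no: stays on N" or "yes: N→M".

Base `i:.fe.fri:m.da:k.bid` (5 syllables):
  The word has 5 syllables; the first syllable is syllable 1 (i:).
  → primary stress on syllable 1.
Suffixed `i:.fe.fri:m.da:k.bid.pem` (6 syllables):
  The word has 6 syllables; the first syllable is syllable 1 (i:).
  → primary stress on syllable 1.

no: stays on 1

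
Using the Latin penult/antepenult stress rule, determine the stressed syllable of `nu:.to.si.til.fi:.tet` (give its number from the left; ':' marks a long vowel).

Classical Latin: stress the penult if heavy (long vowel or closed), else the antepenult.
Weights: 4 til H, 5 fi: H, 6 tet H.
The penult (syllable 5, fi:) is heavy, so it takes stress.
Stress on syllable 5: nu:.to.si.til.ˈfi:.tet.

5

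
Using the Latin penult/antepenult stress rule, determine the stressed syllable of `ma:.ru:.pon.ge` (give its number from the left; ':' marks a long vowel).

3

Classical Latin: stress the penult if heavy (long vowel or closed), else the antepenult.
Weights: 2 ru: H, 3 pon H, 4 ge L.
The penult (syllable 3, pon) is heavy, so it takes stress.
Stress on syllable 3: ma:.ru:.ˈpon.ge.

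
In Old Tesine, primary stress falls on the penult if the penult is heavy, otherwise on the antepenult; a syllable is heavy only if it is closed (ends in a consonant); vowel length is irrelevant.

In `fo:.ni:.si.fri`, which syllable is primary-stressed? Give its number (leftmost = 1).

Weights: 2 ni: L, 3 si L, 4 fri L.
The penult (syllable 3, si) is light, so stress falls on the antepenult (syllable 2, ni:).
Primary stress: syllable 2 → fo:.ˈni:.si.fri.

2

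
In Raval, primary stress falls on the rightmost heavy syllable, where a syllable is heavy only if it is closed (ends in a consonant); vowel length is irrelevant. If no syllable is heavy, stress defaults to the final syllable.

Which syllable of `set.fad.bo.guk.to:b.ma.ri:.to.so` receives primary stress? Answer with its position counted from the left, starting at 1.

Weights: 1 set H, 2 fad H, 3 bo L, 4 guk H, 5 to:b H, 6 ma L, 7 ri: L, 8 to L, 9 so L.
Heavy syllables in the domain: 1, 2, 4, 5. The rightmost is syllable 5 (to:b).
Primary stress: syllable 5 → set.fad.bo.guk.ˈto:b.ma.ri:.to.so.

5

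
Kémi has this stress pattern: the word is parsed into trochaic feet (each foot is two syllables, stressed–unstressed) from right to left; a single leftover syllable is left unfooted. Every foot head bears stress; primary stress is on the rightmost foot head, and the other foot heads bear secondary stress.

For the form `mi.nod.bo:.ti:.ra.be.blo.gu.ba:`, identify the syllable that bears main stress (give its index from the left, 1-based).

8

Parse right to left into trochaic (ˈσσ) feet: mi (ˈnod.bo:) (ˈti:.ra) (ˈbe.blo) (ˈgu.ba:). Syllable 1 is left unfooted.
Foot heads (stressed positions): 2, 4, 6, 8.
End Rule Rightmost: primary stress on the rightmost head = syllable 8.
Primary stress: syllable 8 → mi.nod.bo:.ti:.ra.be.blo.ˈgu.ba:.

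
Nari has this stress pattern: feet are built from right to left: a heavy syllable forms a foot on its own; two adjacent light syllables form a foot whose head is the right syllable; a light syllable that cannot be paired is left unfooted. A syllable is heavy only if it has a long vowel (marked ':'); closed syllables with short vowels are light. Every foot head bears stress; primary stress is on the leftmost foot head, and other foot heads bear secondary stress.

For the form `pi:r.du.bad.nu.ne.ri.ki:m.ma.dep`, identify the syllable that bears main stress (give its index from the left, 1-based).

1

Weights: 1 pi:r H, 2 du L, 3 bad L, 4 nu L, 5 ne L, 6 ri L, 7 ki:m H, 8 ma L, 9 dep L.
Parse right to left (heavy = foot alone; LL = one foot; stranded L unfooted): (ˈpi:r) du (bad.ˈnu) (ne.ˈri) (ˈki:m) (ma.ˈdep).
Foot heads: 1, 4, 6, 7, 9.
Primary stress on the leftmost head = syllable 1.
Primary stress: syllable 1 → ˈpi:r.du.bad.nu.ne.ri.ki:m.ma.dep.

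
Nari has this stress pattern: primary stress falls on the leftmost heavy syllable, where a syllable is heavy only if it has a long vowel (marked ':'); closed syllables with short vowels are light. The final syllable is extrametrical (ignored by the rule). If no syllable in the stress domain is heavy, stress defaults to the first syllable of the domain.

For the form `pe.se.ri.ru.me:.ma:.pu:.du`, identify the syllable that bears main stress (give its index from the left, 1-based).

The final syllable (8, du) is extrametrical; the stress domain is syllables 1–7.
Weights: 1 pe L, 2 se L, 3 ri L, 4 ru L, 5 me: H, 6 ma: H, 7 pu: H.
Heavy syllables in the domain: 5, 6, 7. The leftmost is syllable 5 (me:).
Primary stress: syllable 5 → pe.se.ri.ru.ˈme:.ma:.pu:.du.

5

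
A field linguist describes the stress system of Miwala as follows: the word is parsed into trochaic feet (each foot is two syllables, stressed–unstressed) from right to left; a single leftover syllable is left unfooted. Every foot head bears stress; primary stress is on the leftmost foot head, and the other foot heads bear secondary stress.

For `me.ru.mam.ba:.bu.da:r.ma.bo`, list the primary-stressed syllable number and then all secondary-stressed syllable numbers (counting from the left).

primary 1, secondary 3, 5, 7

Parse right to left into trochaic (ˈσσ) feet: (ˈme.ru) (ˈmam.ba:) (ˈbu.da:r) (ˈma.bo).
Foot heads (stressed positions): 1, 3, 5, 7.
End Rule Leftmost: primary stress on the leftmost head = syllable 1.
Secondary stress on 3, 5, 7: ˈme.ru.ˌmam.ba:.ˌbu.da:r.ˌma.bo.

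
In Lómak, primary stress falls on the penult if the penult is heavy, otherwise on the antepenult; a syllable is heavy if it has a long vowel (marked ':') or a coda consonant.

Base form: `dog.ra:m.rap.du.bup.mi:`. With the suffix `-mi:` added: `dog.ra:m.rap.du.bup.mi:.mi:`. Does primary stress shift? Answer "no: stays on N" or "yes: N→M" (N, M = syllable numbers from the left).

Base `dog.ra:m.rap.du.bup.mi:` (6 syllables):
  Weights: 4 du L, 5 bup H, 6 mi: H.
  The penult (syllable 5, bup) is heavy, so it takes stress.
  → primary stress on syllable 5.
Suffixed `dog.ra:m.rap.du.bup.mi:.mi:` (7 syllables):
  Weights: 5 bup H, 6 mi: H, 7 mi: H.
  The penult (syllable 6, mi:) is heavy, so it takes stress.
  → primary stress on syllable 6.

yes: 5→6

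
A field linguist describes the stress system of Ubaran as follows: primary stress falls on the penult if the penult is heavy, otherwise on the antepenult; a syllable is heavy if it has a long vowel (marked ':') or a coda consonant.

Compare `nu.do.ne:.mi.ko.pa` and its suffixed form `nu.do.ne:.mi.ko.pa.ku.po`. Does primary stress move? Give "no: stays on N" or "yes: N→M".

yes: 4→6

Base `nu.do.ne:.mi.ko.pa` (6 syllables):
  Weights: 4 mi L, 5 ko L, 6 pa L.
  The penult (syllable 5, ko) is light, so stress falls on the antepenult (syllable 4, mi).
  → primary stress on syllable 4.
Suffixed `nu.do.ne:.mi.ko.pa.ku.po` (8 syllables):
  Weights: 6 pa L, 7 ku L, 8 po L.
  The penult (syllable 7, ku) is light, so stress falls on the antepenult (syllable 6, pa).
  → primary stress on syllable 6.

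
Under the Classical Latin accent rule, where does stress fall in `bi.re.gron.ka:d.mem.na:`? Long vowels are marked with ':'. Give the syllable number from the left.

5

Classical Latin: stress the penult if heavy (long vowel or closed), else the antepenult.
Weights: 4 ka:d H, 5 mem H, 6 na: H.
The penult (syllable 5, mem) is heavy, so it takes stress.
Stress on syllable 5: bi.re.gron.ka:d.ˈmem.na:.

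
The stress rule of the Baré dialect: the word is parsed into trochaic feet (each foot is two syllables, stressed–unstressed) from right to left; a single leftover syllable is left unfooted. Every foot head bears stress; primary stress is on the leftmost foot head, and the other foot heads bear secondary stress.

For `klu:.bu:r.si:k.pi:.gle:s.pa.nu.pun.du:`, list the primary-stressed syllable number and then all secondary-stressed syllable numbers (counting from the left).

Parse right to left into trochaic (ˈσσ) feet: klu: (ˈbu:r.si:k) (ˈpi:.gle:s) (ˈpa.nu) (ˈpun.du:). Syllable 1 is left unfooted.
Foot heads (stressed positions): 2, 4, 6, 8.
End Rule Leftmost: primary stress on the leftmost head = syllable 2.
Secondary stress on 4, 6, 8: klu:.ˈbu:r.si:k.ˌpi:.gle:s.ˌpa.nu.ˌpun.du:.

primary 2, secondary 4, 6, 8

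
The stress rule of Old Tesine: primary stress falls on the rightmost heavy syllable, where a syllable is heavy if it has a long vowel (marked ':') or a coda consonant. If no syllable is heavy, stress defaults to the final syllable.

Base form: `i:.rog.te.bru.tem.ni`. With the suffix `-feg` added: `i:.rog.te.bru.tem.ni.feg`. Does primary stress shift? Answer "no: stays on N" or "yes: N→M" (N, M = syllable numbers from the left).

yes: 5→7

Base `i:.rog.te.bru.tem.ni` (6 syllables):
  Weights: 1 i: H, 2 rog H, 3 te L, 4 bru L, 5 tem H, 6 ni L.
  Heavy syllables in the domain: 1, 2, 5. The rightmost is syllable 5 (tem).
  → primary stress on syllable 5.
Suffixed `i:.rog.te.bru.tem.ni.feg` (7 syllables):
  Weights: 1 i: H, 2 rog H, 3 te L, 4 bru L, 5 tem H, 6 ni L, 7 feg H.
  Heavy syllables in the domain: 1, 2, 5, 7. The rightmost is syllable 7 (feg).
  → primary stress on syllable 7.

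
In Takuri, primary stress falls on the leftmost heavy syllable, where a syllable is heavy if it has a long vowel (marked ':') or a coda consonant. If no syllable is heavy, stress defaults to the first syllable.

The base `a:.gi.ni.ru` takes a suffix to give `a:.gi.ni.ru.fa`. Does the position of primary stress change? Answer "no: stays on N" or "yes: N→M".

no: stays on 1

Base `a:.gi.ni.ru` (4 syllables):
  Weights: 1 a: H, 2 gi L, 3 ni L, 4 ru L.
  Heavy syllables in the domain: 1. The leftmost is syllable 1 (a:).
  → primary stress on syllable 1.
Suffixed `a:.gi.ni.ru.fa` (5 syllables):
  Weights: 1 a: H, 2 gi L, 3 ni L, 4 ru L, 5 fa L.
  Heavy syllables in the domain: 1. The leftmost is syllable 1 (a:).
  → primary stress on syllable 1.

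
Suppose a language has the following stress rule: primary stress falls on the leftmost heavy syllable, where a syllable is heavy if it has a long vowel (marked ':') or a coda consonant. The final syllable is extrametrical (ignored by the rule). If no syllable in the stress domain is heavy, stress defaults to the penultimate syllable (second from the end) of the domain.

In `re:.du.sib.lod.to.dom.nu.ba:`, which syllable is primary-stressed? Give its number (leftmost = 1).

The final syllable (8, ba:) is extrametrical; the stress domain is syllables 1–7.
Weights: 1 re: H, 2 du L, 3 sib H, 4 lod H, 5 to L, 6 dom H, 7 nu L.
Heavy syllables in the domain: 1, 3, 4, 6. The leftmost is syllable 1 (re:).
Primary stress: syllable 1 → ˈre:.du.sib.lod.to.dom.nu.ba:.

1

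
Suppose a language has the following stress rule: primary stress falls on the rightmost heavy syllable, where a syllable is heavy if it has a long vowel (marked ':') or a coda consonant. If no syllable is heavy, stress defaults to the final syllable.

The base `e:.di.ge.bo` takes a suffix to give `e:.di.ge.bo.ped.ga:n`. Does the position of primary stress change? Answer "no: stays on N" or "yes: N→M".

Base `e:.di.ge.bo` (4 syllables):
  Weights: 1 e: H, 2 di L, 3 ge L, 4 bo L.
  Heavy syllables in the domain: 1. The rightmost is syllable 1 (e:).
  → primary stress on syllable 1.
Suffixed `e:.di.ge.bo.ped.ga:n` (6 syllables):
  Weights: 1 e: H, 2 di L, 3 ge L, 4 bo L, 5 ped H, 6 ga:n H.
  Heavy syllables in the domain: 1, 5, 6. The rightmost is syllable 6 (ga:n).
  → primary stress on syllable 6.

yes: 1→6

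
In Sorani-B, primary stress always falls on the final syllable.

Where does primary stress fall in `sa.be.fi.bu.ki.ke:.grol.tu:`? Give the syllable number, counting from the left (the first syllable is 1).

8

The word has 8 syllables; the final syllable is syllable 8 (tu:).
Primary stress: syllable 8 → sa.be.fi.bu.ki.ke:.grol.ˈtu:.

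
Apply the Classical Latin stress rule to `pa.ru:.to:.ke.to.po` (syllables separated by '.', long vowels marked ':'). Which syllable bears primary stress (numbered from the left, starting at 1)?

Classical Latin: stress the penult if heavy (long vowel or closed), else the antepenult.
Weights: 4 ke L, 5 to L, 6 po L.
The penult (syllable 5, to) is light, so stress falls on the antepenult (syllable 4, ke).
Stress on syllable 4: pa.ru:.to:.ˈke.to.po.

4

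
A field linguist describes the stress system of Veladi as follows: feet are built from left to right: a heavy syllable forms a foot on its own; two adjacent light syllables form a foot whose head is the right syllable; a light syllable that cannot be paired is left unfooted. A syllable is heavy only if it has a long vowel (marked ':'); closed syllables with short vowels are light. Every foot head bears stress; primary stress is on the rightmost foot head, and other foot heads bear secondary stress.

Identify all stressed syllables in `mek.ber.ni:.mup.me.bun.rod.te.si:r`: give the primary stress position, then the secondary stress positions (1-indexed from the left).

primary 9, secondary 2, 3, 5, 7

Weights: 1 mek L, 2 ber L, 3 ni: H, 4 mup L, 5 me L, 6 bun L, 7 rod L, 8 te L, 9 si:r H.
Parse left to right (heavy = foot alone; LL = one foot; stranded L unfooted): (mek.ˈber) (ˈni:) (mup.ˈme) (bun.ˈrod) te (ˈsi:r).
Foot heads: 2, 3, 5, 7, 9.
Primary stress on the rightmost head = syllable 9.
Secondary stress on 2, 3, 5, 7: mek.ˌber.ˌni:.mup.ˌme.bun.ˌrod.te.ˈsi:r.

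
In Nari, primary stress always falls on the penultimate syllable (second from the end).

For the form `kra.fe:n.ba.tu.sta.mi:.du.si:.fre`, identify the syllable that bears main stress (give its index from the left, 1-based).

8

The word has 9 syllables; the penultimate syllable (second from the end) is syllable 8 (si:).
Primary stress: syllable 8 → kra.fe:n.ba.tu.sta.mi:.du.ˈsi:.fre.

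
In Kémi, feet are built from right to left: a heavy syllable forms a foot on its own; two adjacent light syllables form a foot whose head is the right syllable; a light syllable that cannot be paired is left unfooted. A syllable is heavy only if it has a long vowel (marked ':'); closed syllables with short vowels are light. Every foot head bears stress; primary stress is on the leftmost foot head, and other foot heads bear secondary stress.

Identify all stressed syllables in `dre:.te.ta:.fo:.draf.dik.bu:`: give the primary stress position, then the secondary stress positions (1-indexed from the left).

primary 1, secondary 3, 4, 6, 7

Weights: 1 dre: H, 2 te L, 3 ta: H, 4 fo: H, 5 draf L, 6 dik L, 7 bu: H.
Parse right to left (heavy = foot alone; LL = one foot; stranded L unfooted): (ˈdre:) te (ˈta:) (ˈfo:) (draf.ˈdik) (ˈbu:).
Foot heads: 1, 3, 4, 6, 7.
Primary stress on the leftmost head = syllable 1.
Secondary stress on 3, 4, 6, 7: ˈdre:.te.ˌta:.ˌfo:.draf.ˌdik.ˌbu:.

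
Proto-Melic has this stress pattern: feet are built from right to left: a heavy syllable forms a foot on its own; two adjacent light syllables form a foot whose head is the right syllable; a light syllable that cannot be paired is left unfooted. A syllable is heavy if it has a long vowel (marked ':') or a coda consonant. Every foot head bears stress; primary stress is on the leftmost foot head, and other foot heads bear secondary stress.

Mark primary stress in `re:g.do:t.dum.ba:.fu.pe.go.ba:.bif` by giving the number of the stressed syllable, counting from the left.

Weights: 1 re:g H, 2 do:t H, 3 dum H, 4 ba: H, 5 fu L, 6 pe L, 7 go L, 8 ba: H, 9 bif H.
Parse right to left (heavy = foot alone; LL = one foot; stranded L unfooted): (ˈre:g) (ˈdo:t) (ˈdum) (ˈba:) fu (pe.ˈgo) (ˈba:) (ˈbif).
Foot heads: 1, 2, 3, 4, 7, 8, 9.
Primary stress on the leftmost head = syllable 1.
Primary stress: syllable 1 → ˈre:g.do:t.dum.ba:.fu.pe.go.ba:.bif.

1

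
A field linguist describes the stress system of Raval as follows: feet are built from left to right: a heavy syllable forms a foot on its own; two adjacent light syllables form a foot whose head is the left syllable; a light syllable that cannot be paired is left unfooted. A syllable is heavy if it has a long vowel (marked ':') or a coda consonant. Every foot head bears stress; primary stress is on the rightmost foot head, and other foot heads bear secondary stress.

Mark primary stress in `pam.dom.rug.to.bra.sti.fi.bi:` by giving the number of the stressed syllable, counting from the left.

Weights: 1 pam H, 2 dom H, 3 rug H, 4 to L, 5 bra L, 6 sti L, 7 fi L, 8 bi: H.
Parse left to right (heavy = foot alone; LL = one foot; stranded L unfooted): (ˈpam) (ˈdom) (ˈrug) (ˈto.bra) (ˈsti.fi) (ˈbi:).
Foot heads: 1, 2, 3, 4, 6, 8.
Primary stress on the rightmost head = syllable 8.
Primary stress: syllable 8 → pam.dom.rug.to.bra.sti.fi.ˈbi:.

8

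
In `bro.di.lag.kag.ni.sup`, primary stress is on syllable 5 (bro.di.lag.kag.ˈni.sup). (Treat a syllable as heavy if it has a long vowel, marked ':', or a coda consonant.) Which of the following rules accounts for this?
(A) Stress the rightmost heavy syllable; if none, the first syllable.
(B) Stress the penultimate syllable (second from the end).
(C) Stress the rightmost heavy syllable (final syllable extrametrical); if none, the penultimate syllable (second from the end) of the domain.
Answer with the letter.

B

Rule A → syllable 6 (observed: 5).
Rule B → syllable 5 ✓.
Rule C → syllable 4 (observed: 5).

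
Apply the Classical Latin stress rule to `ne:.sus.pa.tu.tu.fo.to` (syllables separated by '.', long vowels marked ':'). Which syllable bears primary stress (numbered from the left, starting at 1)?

Classical Latin: stress the penult if heavy (long vowel or closed), else the antepenult.
Weights: 5 tu L, 6 fo L, 7 to L.
The penult (syllable 6, fo) is light, so stress falls on the antepenult (syllable 5, tu).
Stress on syllable 5: ne:.sus.pa.tu.ˈtu.fo.to.

5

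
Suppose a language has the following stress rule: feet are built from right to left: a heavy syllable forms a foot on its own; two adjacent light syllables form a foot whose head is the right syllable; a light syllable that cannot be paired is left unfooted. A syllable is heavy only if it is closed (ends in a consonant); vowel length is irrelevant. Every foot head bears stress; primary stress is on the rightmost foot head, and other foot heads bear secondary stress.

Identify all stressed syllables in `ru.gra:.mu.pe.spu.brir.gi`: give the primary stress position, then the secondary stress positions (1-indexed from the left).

primary 6, secondary 3, 5

Weights: 1 ru L, 2 gra: L, 3 mu L, 4 pe L, 5 spu L, 6 brir H, 7 gi L.
Parse right to left (heavy = foot alone; LL = one foot; stranded L unfooted): ru (gra:.ˈmu) (pe.ˈspu) (ˈbrir) gi.
Foot heads: 3, 5, 6.
Primary stress on the rightmost head = syllable 6.
Secondary stress on 3, 5: ru.gra:.ˌmu.pe.ˌspu.ˈbrir.gi.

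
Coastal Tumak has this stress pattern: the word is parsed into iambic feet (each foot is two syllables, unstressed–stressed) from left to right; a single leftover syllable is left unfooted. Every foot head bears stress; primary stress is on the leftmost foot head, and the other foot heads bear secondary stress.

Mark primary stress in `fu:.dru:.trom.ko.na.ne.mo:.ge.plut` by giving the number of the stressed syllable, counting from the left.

2

Parse left to right into iambic (σˈσ) feet: (fu:.ˈdru:) (trom.ˈko) (na.ˈne) (mo:.ˈge) plut. Syllable 9 is left unfooted.
Foot heads (stressed positions): 2, 4, 6, 8.
End Rule Leftmost: primary stress on the leftmost head = syllable 2.
Primary stress: syllable 2 → fu:.ˈdru:.trom.ko.na.ne.mo:.ge.plut.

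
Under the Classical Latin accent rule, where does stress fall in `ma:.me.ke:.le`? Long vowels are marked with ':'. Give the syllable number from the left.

Classical Latin: stress the penult if heavy (long vowel or closed), else the antepenult.
Weights: 2 me L, 3 ke: H, 4 le L.
The penult (syllable 3, ke:) is heavy, so it takes stress.
Stress on syllable 3: ma:.me.ˈke:.le.

3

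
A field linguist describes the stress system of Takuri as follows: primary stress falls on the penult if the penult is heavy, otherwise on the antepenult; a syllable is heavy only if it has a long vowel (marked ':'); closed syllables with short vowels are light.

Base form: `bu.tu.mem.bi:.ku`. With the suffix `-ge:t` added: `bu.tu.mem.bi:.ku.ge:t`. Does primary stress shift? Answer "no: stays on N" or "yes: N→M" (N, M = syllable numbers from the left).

Base `bu.tu.mem.bi:.ku` (5 syllables):
  Weights: 3 mem L, 4 bi: H, 5 ku L.
  The penult (syllable 4, bi:) is heavy, so it takes stress.
  → primary stress on syllable 4.
Suffixed `bu.tu.mem.bi:.ku.ge:t` (6 syllables):
  Weights: 4 bi: H, 5 ku L, 6 ge:t H.
  The penult (syllable 5, ku) is light, so stress falls on the antepenult (syllable 4, bi:).
  → primary stress on syllable 4.

no: stays on 4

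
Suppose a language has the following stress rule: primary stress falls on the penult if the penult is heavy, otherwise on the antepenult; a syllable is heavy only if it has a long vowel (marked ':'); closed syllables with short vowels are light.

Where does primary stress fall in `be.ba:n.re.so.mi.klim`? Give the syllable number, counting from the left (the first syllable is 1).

4

Weights: 4 so L, 5 mi L, 6 klim L.
The penult (syllable 5, mi) is light, so stress falls on the antepenult (syllable 4, so).
Primary stress: syllable 4 → be.ba:n.re.ˈso.mi.klim.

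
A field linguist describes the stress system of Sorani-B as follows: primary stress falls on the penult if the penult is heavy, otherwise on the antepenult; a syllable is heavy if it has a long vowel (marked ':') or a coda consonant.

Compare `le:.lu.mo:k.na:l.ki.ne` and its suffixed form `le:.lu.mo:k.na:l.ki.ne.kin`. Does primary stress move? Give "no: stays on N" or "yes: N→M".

yes: 4→5

Base `le:.lu.mo:k.na:l.ki.ne` (6 syllables):
  Weights: 4 na:l H, 5 ki L, 6 ne L.
  The penult (syllable 5, ki) is light, so stress falls on the antepenult (syllable 4, na:l).
  → primary stress on syllable 4.
Suffixed `le:.lu.mo:k.na:l.ki.ne.kin` (7 syllables):
  Weights: 5 ki L, 6 ne L, 7 kin H.
  The penult (syllable 6, ne) is light, so stress falls on the antepenult (syllable 5, ki).
  → primary stress on syllable 5.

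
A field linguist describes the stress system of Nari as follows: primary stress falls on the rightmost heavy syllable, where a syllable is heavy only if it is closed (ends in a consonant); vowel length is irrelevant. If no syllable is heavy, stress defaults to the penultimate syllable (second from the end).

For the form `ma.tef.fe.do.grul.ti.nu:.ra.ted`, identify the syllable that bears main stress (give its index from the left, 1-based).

Weights: 1 ma L, 2 tef H, 3 fe L, 4 do L, 5 grul H, 6 ti L, 7 nu: L, 8 ra L, 9 ted H.
Heavy syllables in the domain: 2, 5, 9. The rightmost is syllable 9 (ted).
Primary stress: syllable 9 → ma.tef.fe.do.grul.ti.nu:.ra.ˈted.

9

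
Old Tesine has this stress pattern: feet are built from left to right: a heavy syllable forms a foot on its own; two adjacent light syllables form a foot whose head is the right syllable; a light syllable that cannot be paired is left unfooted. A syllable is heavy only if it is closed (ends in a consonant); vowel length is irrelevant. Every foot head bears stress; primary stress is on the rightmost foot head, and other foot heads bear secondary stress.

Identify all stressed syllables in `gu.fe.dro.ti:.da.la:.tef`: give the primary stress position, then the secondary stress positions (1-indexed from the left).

Weights: 1 gu L, 2 fe L, 3 dro L, 4 ti: L, 5 da L, 6 la: L, 7 tef H.
Parse left to right (heavy = foot alone; LL = one foot; stranded L unfooted): (gu.ˈfe) (dro.ˈti:) (da.ˈla:) (ˈtef).
Foot heads: 2, 4, 6, 7.
Primary stress on the rightmost head = syllable 7.
Secondary stress on 2, 4, 6: gu.ˌfe.dro.ˌti:.da.ˌla:.ˈtef.

primary 7, secondary 2, 4, 6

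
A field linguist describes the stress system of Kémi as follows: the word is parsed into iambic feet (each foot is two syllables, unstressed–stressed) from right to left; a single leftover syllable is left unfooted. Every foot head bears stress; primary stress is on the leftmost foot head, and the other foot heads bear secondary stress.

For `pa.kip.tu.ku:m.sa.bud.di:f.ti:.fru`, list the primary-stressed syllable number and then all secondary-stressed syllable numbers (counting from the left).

Parse right to left into iambic (σˈσ) feet: pa (kip.ˈtu) (ku:m.ˈsa) (bud.ˈdi:f) (ti:.ˈfru). Syllable 1 is left unfooted.
Foot heads (stressed positions): 3, 5, 7, 9.
End Rule Leftmost: primary stress on the leftmost head = syllable 3.
Secondary stress on 5, 7, 9: pa.kip.ˈtu.ku:m.ˌsa.bud.ˌdi:f.ti:.ˌfru.

primary 3, secondary 5, 7, 9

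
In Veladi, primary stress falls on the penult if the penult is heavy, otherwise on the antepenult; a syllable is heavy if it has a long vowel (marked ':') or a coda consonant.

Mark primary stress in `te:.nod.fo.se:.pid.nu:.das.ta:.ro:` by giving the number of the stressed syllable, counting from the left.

8

Weights: 7 das H, 8 ta: H, 9 ro: H.
The penult (syllable 8, ta:) is heavy, so it takes stress.
Primary stress: syllable 8 → te:.nod.fo.se:.pid.nu:.das.ˈta:.ro:.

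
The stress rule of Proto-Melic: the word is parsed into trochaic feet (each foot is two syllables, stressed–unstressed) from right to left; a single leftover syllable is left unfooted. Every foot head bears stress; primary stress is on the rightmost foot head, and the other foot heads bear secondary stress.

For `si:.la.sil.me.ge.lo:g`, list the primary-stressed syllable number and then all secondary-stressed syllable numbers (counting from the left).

primary 5, secondary 1, 3

Parse right to left into trochaic (ˈσσ) feet: (ˈsi:.la) (ˈsil.me) (ˈge.lo:g).
Foot heads (stressed positions): 1, 3, 5.
End Rule Rightmost: primary stress on the rightmost head = syllable 5.
Secondary stress on 1, 3: ˌsi:.la.ˌsil.me.ˈge.lo:g.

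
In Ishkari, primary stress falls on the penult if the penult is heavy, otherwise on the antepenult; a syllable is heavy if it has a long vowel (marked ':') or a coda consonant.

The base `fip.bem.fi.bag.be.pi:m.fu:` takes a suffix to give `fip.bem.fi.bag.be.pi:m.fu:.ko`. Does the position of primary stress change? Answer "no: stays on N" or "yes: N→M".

yes: 6→7

Base `fip.bem.fi.bag.be.pi:m.fu:` (7 syllables):
  Weights: 5 be L, 6 pi:m H, 7 fu: H.
  The penult (syllable 6, pi:m) is heavy, so it takes stress.
  → primary stress on syllable 6.
Suffixed `fip.bem.fi.bag.be.pi:m.fu:.ko` (8 syllables):
  Weights: 6 pi:m H, 7 fu: H, 8 ko L.
  The penult (syllable 7, fu:) is heavy, so it takes stress.
  → primary stress on syllable 7.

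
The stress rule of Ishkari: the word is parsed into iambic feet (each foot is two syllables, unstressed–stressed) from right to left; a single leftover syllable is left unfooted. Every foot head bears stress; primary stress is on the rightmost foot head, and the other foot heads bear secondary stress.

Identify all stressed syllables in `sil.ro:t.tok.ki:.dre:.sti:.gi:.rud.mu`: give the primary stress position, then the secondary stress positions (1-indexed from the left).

primary 9, secondary 3, 5, 7

Parse right to left into iambic (σˈσ) feet: sil (ro:t.ˈtok) (ki:.ˈdre:) (sti:.ˈgi:) (rud.ˈmu). Syllable 1 is left unfooted.
Foot heads (stressed positions): 3, 5, 7, 9.
End Rule Rightmost: primary stress on the rightmost head = syllable 9.
Secondary stress on 3, 5, 7: sil.ro:t.ˌtok.ki:.ˌdre:.sti:.ˌgi:.rud.ˈmu.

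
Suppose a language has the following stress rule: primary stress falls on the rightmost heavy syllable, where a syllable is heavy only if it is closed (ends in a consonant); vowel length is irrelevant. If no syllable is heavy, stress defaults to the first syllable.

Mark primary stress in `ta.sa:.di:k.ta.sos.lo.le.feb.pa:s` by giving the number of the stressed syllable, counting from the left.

9

Weights: 1 ta L, 2 sa: L, 3 di:k H, 4 ta L, 5 sos H, 6 lo L, 7 le L, 8 feb H, 9 pa:s H.
Heavy syllables in the domain: 3, 5, 8, 9. The rightmost is syllable 9 (pa:s).
Primary stress: syllable 9 → ta.sa:.di:k.ta.sos.lo.le.feb.ˈpa:s.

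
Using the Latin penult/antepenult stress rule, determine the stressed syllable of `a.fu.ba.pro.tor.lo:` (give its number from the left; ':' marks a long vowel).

5

Classical Latin: stress the penult if heavy (long vowel or closed), else the antepenult.
Weights: 4 pro L, 5 tor H, 6 lo: H.
The penult (syllable 5, tor) is heavy, so it takes stress.
Stress on syllable 5: a.fu.ba.pro.ˈtor.lo:.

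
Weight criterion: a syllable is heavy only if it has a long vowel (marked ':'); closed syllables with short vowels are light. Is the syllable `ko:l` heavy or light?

heavy

`ko:l`: long vowel, closed (coda /l/). Long vowel → heavy.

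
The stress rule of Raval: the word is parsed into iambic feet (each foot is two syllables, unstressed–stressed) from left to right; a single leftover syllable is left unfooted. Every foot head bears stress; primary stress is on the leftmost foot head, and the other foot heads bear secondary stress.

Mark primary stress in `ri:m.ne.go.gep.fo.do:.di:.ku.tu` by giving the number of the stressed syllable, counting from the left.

2

Parse left to right into iambic (σˈσ) feet: (ri:m.ˈne) (go.ˈgep) (fo.ˈdo:) (di:.ˈku) tu. Syllable 9 is left unfooted.
Foot heads (stressed positions): 2, 4, 6, 8.
End Rule Leftmost: primary stress on the leftmost head = syllable 2.
Primary stress: syllable 2 → ri:m.ˈne.go.gep.fo.do:.di:.ku.tu.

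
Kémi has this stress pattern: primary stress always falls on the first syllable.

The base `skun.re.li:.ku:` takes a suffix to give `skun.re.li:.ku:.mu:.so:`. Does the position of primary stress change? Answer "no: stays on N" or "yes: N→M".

Base `skun.re.li:.ku:` (4 syllables):
  The word has 4 syllables; the first syllable is syllable 1 (skun).
  → primary stress on syllable 1.
Suffixed `skun.re.li:.ku:.mu:.so:` (6 syllables):
  The word has 6 syllables; the first syllable is syllable 1 (skun).
  → primary stress on syllable 1.

no: stays on 1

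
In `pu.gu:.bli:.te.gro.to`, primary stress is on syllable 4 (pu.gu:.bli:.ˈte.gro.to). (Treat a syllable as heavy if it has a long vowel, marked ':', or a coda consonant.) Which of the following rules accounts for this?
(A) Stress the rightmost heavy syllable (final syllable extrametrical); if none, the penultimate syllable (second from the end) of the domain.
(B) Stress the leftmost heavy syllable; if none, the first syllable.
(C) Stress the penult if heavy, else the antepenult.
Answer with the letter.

Rule A → syllable 3 (observed: 4).
Rule B → syllable 2 (observed: 4).
Rule C → syllable 4 ✓.

C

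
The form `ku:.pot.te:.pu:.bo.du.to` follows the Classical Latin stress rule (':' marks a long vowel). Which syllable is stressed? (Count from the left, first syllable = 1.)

Classical Latin: stress the penult if heavy (long vowel or closed), else the antepenult.
Weights: 5 bo L, 6 du L, 7 to L.
The penult (syllable 6, du) is light, so stress falls on the antepenult (syllable 5, bo).
Stress on syllable 5: ku:.pot.te:.pu:.ˈbo.du.to.

5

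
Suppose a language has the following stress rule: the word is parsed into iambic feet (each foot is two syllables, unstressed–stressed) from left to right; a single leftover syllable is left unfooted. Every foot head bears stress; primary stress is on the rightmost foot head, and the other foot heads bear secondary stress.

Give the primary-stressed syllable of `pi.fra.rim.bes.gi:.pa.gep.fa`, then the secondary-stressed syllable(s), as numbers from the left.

primary 8, secondary 2, 4, 6

Parse left to right into iambic (σˈσ) feet: (pi.ˈfra) (rim.ˈbes) (gi:.ˈpa) (gep.ˈfa).
Foot heads (stressed positions): 2, 4, 6, 8.
End Rule Rightmost: primary stress on the rightmost head = syllable 8.
Secondary stress on 2, 4, 6: pi.ˌfra.rim.ˌbes.gi:.ˌpa.gep.ˈfa.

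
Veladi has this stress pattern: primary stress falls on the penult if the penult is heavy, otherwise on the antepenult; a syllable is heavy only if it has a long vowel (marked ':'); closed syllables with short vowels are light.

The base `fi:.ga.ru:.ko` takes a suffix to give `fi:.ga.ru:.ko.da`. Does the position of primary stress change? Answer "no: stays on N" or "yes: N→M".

Base `fi:.ga.ru:.ko` (4 syllables):
  Weights: 2 ga L, 3 ru: H, 4 ko L.
  The penult (syllable 3, ru:) is heavy, so it takes stress.
  → primary stress on syllable 3.
Suffixed `fi:.ga.ru:.ko.da` (5 syllables):
  Weights: 3 ru: H, 4 ko L, 5 da L.
  The penult (syllable 4, ko) is light, so stress falls on the antepenult (syllable 3, ru:).
  → primary stress on syllable 3.

no: stays on 3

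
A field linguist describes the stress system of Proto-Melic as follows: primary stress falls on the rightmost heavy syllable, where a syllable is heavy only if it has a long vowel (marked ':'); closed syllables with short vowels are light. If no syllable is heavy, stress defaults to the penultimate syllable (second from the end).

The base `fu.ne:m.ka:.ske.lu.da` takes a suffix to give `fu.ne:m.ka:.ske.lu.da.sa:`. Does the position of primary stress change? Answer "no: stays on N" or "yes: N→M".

Base `fu.ne:m.ka:.ske.lu.da` (6 syllables):
  Weights: 1 fu L, 2 ne:m H, 3 ka: H, 4 ske L, 5 lu L, 6 da L.
  Heavy syllables in the domain: 2, 3. The rightmost is syllable 3 (ka:).
  → primary stress on syllable 3.
Suffixed `fu.ne:m.ka:.ske.lu.da.sa:` (7 syllables):
  Weights: 1 fu L, 2 ne:m H, 3 ka: H, 4 ske L, 5 lu L, 6 da L, 7 sa: H.
  Heavy syllables in the domain: 2, 3, 7. The rightmost is syllable 7 (sa:).
  → primary stress on syllable 7.

yes: 3→7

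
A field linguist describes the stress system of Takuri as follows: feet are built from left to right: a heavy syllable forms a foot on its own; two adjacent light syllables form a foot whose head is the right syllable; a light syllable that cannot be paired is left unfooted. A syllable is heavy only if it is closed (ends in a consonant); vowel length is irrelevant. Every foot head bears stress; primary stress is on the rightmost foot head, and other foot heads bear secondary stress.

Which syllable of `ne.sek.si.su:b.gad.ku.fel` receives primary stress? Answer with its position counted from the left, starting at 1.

7

Weights: 1 ne L, 2 sek H, 3 si L, 4 su:b H, 5 gad H, 6 ku L, 7 fel H.
Parse left to right (heavy = foot alone; LL = one foot; stranded L unfooted): ne (ˈsek) si (ˈsu:b) (ˈgad) ku (ˈfel).
Foot heads: 2, 4, 5, 7.
Primary stress on the rightmost head = syllable 7.
Primary stress: syllable 7 → ne.sek.si.su:b.gad.ku.ˈfel.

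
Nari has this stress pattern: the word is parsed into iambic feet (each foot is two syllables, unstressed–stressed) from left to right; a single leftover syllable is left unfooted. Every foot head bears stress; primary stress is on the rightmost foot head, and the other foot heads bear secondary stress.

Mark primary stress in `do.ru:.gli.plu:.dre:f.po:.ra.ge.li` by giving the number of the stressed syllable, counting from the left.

8

Parse left to right into iambic (σˈσ) feet: (do.ˈru:) (gli.ˈplu:) (dre:f.ˈpo:) (ra.ˈge) li. Syllable 9 is left unfooted.
Foot heads (stressed positions): 2, 4, 6, 8.
End Rule Rightmost: primary stress on the rightmost head = syllable 8.
Primary stress: syllable 8 → do.ru:.gli.plu:.dre:f.po:.ra.ˈge.li.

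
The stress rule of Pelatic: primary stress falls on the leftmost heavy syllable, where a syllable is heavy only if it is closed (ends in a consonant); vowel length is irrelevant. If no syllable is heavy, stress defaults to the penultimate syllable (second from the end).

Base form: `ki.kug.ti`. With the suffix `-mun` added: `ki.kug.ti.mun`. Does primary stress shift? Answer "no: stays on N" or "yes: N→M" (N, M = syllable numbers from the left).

Base `ki.kug.ti` (3 syllables):
  Weights: 1 ki L, 2 kug H, 3 ti L.
  Heavy syllables in the domain: 2. The leftmost is syllable 2 (kug).
  → primary stress on syllable 2.
Suffixed `ki.kug.ti.mun` (4 syllables):
  Weights: 1 ki L, 2 kug H, 3 ti L, 4 mun H.
  Heavy syllables in the domain: 2, 4. The leftmost is syllable 2 (kug).
  → primary stress on syllable 2.

no: stays on 2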